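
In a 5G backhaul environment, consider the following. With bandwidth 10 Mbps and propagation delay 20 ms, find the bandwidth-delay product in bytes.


Given: bandwidth = 10 Mbps, delay = 20 ms
BDP in bits = 10 * 10^6 * 20 / 1000
BDP in bits = 200000
BDP in bytes = 200000 / 8 = 25000

25000


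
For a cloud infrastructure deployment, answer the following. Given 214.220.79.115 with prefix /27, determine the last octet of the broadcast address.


Given: IP = 214.220.79.115, prefix = /27
Host bits = 32 - 27 = 5
Network last octet = 115 AND mask = 96
Host part size = 2^5 - 1 = 31
Broadcast last octet = 96 OR 31 = 127

127


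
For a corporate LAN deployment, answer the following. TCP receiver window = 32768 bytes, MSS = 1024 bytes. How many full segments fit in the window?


Given: RWND = 32768 bytes, MSS = 1024 bytes
Full segments = floor(RWND / MSS)
Full segments = floor(32768 / 1024)
Full segments = floor(32.0) = 32

32


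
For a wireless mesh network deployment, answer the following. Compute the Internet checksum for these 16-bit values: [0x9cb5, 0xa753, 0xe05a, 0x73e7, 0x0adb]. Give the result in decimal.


Given words: [0x9cb5, 0xa753, 0xe05a, 0x73e7, 0x0adb]
Step 1: Sum all words
Raw sum = 40117 + 42835 + 57434 + 29671 + 2779 = 172836
Step 2: Fold carry: (41764 + 2) = 41766
One's complement = ~41766 & 0xFFFF = 23769

23769


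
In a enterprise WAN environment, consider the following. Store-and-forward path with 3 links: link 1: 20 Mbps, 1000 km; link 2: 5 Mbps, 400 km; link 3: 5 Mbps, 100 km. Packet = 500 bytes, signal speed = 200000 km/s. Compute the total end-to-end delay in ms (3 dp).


Packet = 500 bytes = 4000 bits. Store-and-forward: sum (t_trans + t_prop) per link.
Link 1: t_trans = 4000/(20*10^6) s = 0.2000 ms; t_prop = 1000/200000 s = 5.0000 ms; subtotal = 5.2000 ms
Link 2: t_trans = 4000/(5*10^6) s = 0.8000 ms; t_prop = 400/200000 s = 2.0000 ms; subtotal = 2.8000 ms
Link 3: t_trans = 4000/(5*10^6) s = 0.8000 ms; t_prop = 100/200000 s = 0.5000 ms; subtotal = 1.3000 ms
End-to-end = 5.2000 + 2.8000 + 1.3000 = 9.3000 ms -> 9.300 ms (3 dp)

9.300


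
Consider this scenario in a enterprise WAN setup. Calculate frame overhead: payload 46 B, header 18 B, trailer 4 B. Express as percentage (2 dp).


Given: payload = 46 B, header = 18 B, trailer = 4 B
Overhead bytes = header + trailer = 18 + 4 = 22
Total frame = payload + overhead = 46 + 22 = 68
Overhead % = 22 / 68 * 100 = 32.3529% -> 32.35% (2 dp)

32.35


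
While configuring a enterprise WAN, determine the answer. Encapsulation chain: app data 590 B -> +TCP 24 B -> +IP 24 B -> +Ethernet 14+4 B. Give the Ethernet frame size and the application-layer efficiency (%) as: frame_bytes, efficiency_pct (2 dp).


TCP segment = 590 + 24 = 614 B
IP packet = 614 + 24 = 638 B
Ethernet frame = 638 + 14 + 4 = 656 B
Efficiency = app / frame = 590 / 656 = 0.899390 = 89.9390% -> 89.94% (2 dp)

656, 89.94


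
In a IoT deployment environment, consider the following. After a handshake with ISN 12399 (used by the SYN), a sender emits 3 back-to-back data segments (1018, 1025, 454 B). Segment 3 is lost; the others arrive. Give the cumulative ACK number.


SYN uses sequence number 12399; first data byte = ISN + 1 = 12400.
Segment 1: SEQ = 12400, len = 1018 B, covers [12400, 13417]
Segment 2: SEQ = 13418, len = 1025 B, covers [13418, 14442]
Segment 3: SEQ = 14443, len = 454 B, covers [14443, 14896] [LOST]
In-order data received: bytes [12400, 14442] (segments 1..2).
Segment 3 missing -> gap begins at byte 14443.
Cumulative ACK = next expected in-order byte = 12400 + 1018 + 1025 = 14443

14443


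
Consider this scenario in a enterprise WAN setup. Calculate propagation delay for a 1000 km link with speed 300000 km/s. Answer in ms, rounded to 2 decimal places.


Given: distance = 1000 km, speed = 300000 km/s
Delay = distance / speed = 1000 / 300000 seconds
Delay in ms = 1000 * 1000 / 300000
Delay = 3.3333 ms
Rounded to 2 dp = 3.33 ms

3.33


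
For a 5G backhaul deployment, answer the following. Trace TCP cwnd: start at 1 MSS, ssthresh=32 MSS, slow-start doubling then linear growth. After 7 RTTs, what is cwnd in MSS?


RTT 0: cwnd = 1 MSS (initial)
RTT 1: cwnd = 2 MSS (slow start, doubled)
RTT 2: cwnd = 4 MSS (slow start, doubled)
RTT 3: cwnd = 8 MSS (slow start, doubled)
RTT 4: cwnd = 16 MSS (slow start, doubled)
RTT 5: cwnd = 32 MSS (slow start, doubled)
RTT 6: cwnd = 33 MSS (congestion avoidance, +1)
RTT 7: cwnd = 34 MSS (congestion avoidance, +1)

34


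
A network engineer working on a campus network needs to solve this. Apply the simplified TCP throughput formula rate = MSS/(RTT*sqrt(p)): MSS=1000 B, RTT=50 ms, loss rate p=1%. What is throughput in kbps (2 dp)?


Given: MSS = 1000 bytes, RTT = 50 ms, loss = 1%
RTT in seconds = 50 / 1000 = 0.05
Loss rate = 1% = 0.01
sqrt(loss) = sqrt(0.01) = 0.1
Throughput (bytes/s) = 1000 / (0.05 * 0.1) = 200000.0000
Throughput (kbps) = 200000.0000 * 8 / 1000 = 1600.000000 -> 1600.00 kbps (2 dp)

1600.00


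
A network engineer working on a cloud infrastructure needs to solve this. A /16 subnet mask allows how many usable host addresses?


Given: subnet mask /16
Host bits = 32 - 16 = 16
Total addresses = 2^16 = 65536
Usable hosts = 65536 - 2 (network + broadcast) = 65534

65534


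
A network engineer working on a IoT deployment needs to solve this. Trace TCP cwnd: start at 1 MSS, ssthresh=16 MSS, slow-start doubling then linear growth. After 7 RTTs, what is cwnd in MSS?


RTT 0: cwnd = 1 MSS (initial)
RTT 1: cwnd = 2 MSS (slow start, doubled)
RTT 2: cwnd = 4 MSS (slow start, doubled)
RTT 3: cwnd = 8 MSS (slow start, doubled)
RTT 4: cwnd = 16 MSS (slow start, doubled)
RTT 5: cwnd = 17 MSS (congestion avoidance, +1)
RTT 6: cwnd = 18 MSS (congestion avoidance, +1)
RTT 7: cwnd = 19 MSS (congestion avoidance, +1)

19


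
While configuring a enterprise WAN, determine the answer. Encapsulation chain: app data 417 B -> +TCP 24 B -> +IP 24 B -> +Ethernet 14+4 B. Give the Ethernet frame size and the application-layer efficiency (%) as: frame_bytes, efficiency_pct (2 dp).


TCP segment = 417 + 24 = 441 B
IP packet = 441 + 24 = 465 B
Ethernet frame = 465 + 14 + 4 = 483 B
Efficiency = app / frame = 417 / 483 = 0.863354 = 86.3354% -> 86.34% (2 dp)

483, 86.34


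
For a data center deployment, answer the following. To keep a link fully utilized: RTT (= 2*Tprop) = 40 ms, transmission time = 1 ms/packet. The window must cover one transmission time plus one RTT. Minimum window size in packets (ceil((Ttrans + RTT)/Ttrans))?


Given: Ttrans = 1 ms, RTT = 40 ms (= 2 * Tprop, Tprop = 20 ms)
Time until first ACK returns = Ttrans + RTT = 1 + 40 = 41 ms
Need W * Ttrans >= Ttrans + RTT  ->  W >= (Ttrans + RTT) / Ttrans
(Ttrans + RTT) / Ttrans = 41 / 1 = 41
W_min = ceil(41) = 41

41


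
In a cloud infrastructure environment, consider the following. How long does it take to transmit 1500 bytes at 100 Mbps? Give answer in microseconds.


Given: packet = 1500 bytes, bandwidth = 100 Mbps
Packet in bits = 1500 * 8 = 12000 bits
Bandwidth = 100 * 10^6 = 100000000 bps
Time = 12000 / 100000000 seconds
Time in us = 12000 * 10^6 / 100000000 = 120

120


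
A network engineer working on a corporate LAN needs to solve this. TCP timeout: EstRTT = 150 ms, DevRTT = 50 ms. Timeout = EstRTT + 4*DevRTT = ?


Given: EstRTT = 150 ms, DevRTT = 50 ms
Timeout = EstRTT + 4 * DevRTT
4 * DevRTT = 4 * 50 = 200
Timeout = 150 + 200 = 350 ms

350


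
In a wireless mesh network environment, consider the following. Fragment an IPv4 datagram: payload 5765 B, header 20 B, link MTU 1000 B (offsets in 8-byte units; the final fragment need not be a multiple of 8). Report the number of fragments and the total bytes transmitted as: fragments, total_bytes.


Max data per non-final fragment = floor((MTU - header)/8)*8 = floor((1000 - 20)/8)*8 = floor(980/8)*8 = 976 B
Final fragment needs no 8-byte alignment: it can carry up to MTU - header = 980 B
Non-final fragments needed = ceil((payload - 980) / 976) = ceil(4785/976) = ceil(4.9027) = 5
Number of fragments = 5 + 1 = 6
Fragment sizes (data): 5 * 976 B + 885 B (last, 885 <= 980 OK)
Total bytes sent = payload + n_frags * header = 5765 + 6*20 = 5765 + 120 = 5885 B

6, 5885


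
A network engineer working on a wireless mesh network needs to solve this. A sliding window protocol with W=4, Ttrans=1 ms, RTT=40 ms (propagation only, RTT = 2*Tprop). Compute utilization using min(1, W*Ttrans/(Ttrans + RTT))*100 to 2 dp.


Given: W = 4, Ttrans = 1 ms, RTT = 40 ms (= 2 * Tprop, Tprop = 20 ms)
Cycle time = Ttrans + RTT = 1 + 40 = 41 ms (first packet sent until its ACK returns)
W * Ttrans = 4 * 1 = 4 ms of sending per cycle
W * Ttrans / (Ttrans + RTT) = 4 / 41 = 0.097561
U = min(1, 0.097561) = 0.097561
U% = 9.76%

9.76


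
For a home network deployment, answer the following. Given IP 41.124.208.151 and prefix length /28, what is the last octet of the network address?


Given: IP = 41.124.208.151, prefix = /28
Subnet mask = 255.255.255.240
Last octet of IP: 151
Last octet of mask: 240
Network last octet = 151 AND 240 = 144

144


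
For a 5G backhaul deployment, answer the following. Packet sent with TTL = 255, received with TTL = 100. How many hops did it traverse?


Given: initial TTL = 255, received TTL = 100
Hops = initial TTL - received TTL
Hops = 255 - 100 = 155

155


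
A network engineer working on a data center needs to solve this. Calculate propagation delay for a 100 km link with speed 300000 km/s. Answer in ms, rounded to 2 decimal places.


Given: distance = 100 km, speed = 300000 km/s
Delay = distance / speed = 100 / 300000 seconds
Delay in ms = 100 * 1000 / 300000
Delay = 0.3333 ms
Rounded to 2 dp = 0.33 ms

0.33


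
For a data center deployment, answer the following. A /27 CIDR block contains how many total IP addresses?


Given: CIDR prefix /27
Host bits = 32 - 27 = 5
Total addresses = 2^5 = 32

32


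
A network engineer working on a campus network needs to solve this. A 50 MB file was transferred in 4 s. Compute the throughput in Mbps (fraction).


Given: file = 50 MB, time = 4 s
File in Mb = 50 * 8 = 400 Mb
Throughput = 400 / 4 Mbps
Throughput = 100 Mbps

100


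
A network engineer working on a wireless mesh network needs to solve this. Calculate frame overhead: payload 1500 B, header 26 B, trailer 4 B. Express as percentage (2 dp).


Given: payload = 1500 B, header = 26 B, trailer = 4 B
Overhead bytes = header + trailer = 26 + 4 = 30
Total frame = payload + overhead = 1500 + 30 = 1530
Overhead % = 30 / 1530 * 100 = 1.9608% -> 1.96% (2 dp)

1.96


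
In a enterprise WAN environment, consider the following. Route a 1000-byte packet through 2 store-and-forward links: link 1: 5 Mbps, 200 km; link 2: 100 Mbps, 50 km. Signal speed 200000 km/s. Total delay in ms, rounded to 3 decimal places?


Packet = 1000 bytes = 8000 bits. Store-and-forward: sum (t_trans + t_prop) per link.
Link 1: t_trans = 8000/(5*10^6) s = 1.6000 ms; t_prop = 200/200000 s = 1.0000 ms; subtotal = 2.6000 ms
Link 2: t_trans = 8000/(100*10^6) s = 0.0800 ms; t_prop = 50/200000 s = 0.2500 ms; subtotal = 0.3300 ms
End-to-end = 2.6000 + 0.3300 = 2.9300 ms -> 2.930 ms (3 dp)

2.930


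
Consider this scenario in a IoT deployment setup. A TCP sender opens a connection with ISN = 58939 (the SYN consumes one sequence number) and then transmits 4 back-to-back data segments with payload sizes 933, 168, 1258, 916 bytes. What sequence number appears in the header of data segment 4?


The SYN occupies sequence number ISN = 58939, so the first data byte is ISN + 1 = 58940.
SEQ of data segment i = (ISN + 1) + sum of payload sizes of segments 1..i-1.
Segment 1: SEQ = 58940, payload = 933 bytes
Segment 2: SEQ = 59873, payload = 168 bytes
Segment 3: SEQ = 60041, payload = 1258 bytes
Segment 4: SEQ = 61299, payload = 916 bytes
SEQ of segment 4 = 58940 + 933 + 168 + 1258 = 61299

61299


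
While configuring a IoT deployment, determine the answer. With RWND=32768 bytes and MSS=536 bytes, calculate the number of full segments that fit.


Given: RWND = 32768 bytes, MSS = 536 bytes
Full segments = floor(RWND / MSS)
Full segments = floor(32768 / 536)
Full segments = floor(61.1343) = 61

61


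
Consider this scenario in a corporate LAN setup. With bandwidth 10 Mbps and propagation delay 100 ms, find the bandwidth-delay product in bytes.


Given: bandwidth = 10 Mbps, delay = 100 ms
BDP in bits = 10 * 10^6 * 100 / 1000
BDP in bits = 1000000
BDP in bytes = 1000000 / 8 = 125000

125000


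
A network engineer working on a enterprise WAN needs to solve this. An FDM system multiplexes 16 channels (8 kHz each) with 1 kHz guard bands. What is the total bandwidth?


Given: 16 channels, 8 kHz each, guard = 1 kHz
Channel bandwidth = 16 * 8 = 128 kHz
Guard bands = 15 gaps * 1 kHz = 15 kHz
Total = 128 + 15 = 143 kHz

143


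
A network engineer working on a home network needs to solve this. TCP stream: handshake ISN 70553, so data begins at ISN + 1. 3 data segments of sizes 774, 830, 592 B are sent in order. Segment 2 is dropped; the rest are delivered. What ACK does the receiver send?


SYN uses sequence number 70553; first data byte = ISN + 1 = 70554.
Segment 1: SEQ = 70554, len = 774 B, covers [70554, 71327]
Segment 2: SEQ = 71328, len = 830 B, covers [71328, 72157] [LOST]
Segment 3: SEQ = 72158, len = 592 B, covers [72158, 72749]
In-order data received: bytes [70554, 71327] (segments 1..1).
Segment 2 missing -> gap begins at byte 71328; later segments buffered out of order.
Cumulative ACK = next expected in-order byte = 70554 + 774 = 71328

71328


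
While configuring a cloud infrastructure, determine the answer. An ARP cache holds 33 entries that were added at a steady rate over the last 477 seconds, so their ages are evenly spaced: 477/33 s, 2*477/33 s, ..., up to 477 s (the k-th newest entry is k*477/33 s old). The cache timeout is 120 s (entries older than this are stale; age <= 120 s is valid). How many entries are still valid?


Ages are k * 477/33 s for k = 1..33 (spacing = 14.4545 s).
Entry k is valid iff k * 477/33 <= 120 iff k <= 33 * 120 / 477 = 8.3019
n_valid = floor(8.3019) = 8
(n_stale = 33 - 8 = 25)

8


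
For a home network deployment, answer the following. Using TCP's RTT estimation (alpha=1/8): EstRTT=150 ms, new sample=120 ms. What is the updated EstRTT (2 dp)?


Given: EstRTT = 150 ms, SampleRTT = 120 ms, alpha = 1/8
New EstRTT = (1 - alpha) * EstRTT + alpha * SampleRTT
(7/8) * 150 = 131.25
(1/8) * 120 = 15
New EstRTT = 131.25 + 15 = 146.25 ms -> 146.25 ms (2 dp)

146.25


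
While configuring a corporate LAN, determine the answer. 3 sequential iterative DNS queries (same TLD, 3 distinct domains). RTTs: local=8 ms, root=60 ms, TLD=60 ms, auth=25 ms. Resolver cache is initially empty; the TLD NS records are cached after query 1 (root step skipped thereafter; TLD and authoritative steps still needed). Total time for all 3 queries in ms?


Lookup 1 (cold cache): local + root + TLD + auth = 8 + 60 + 60 + 25 = 153 ms
Lookups 2..3 (TLD NS cached -> skip root; new domain -> still ask TLD and auth): local + TLD + auth = 8 + 60 + 25 = 93 ms each
Remaining 2 lookups: 2 * 93 = 186 ms
Total = 153 + 186 = 339 ms

339


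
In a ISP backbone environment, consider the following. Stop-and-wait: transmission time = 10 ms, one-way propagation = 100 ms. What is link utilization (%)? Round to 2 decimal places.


Given: Ttrans = 10 ms, Tprop = 100 ms
RTT = 2 * Tprop = 2 * 100 = 200 ms
U = Ttrans / (Ttrans + RTT)
U = 10 / (10 + 200)
U = 10 / 210 = 0.047619
U% = 4.76%

4.76


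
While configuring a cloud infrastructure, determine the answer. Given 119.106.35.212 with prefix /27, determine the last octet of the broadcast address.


Given: IP = 119.106.35.212, prefix = /27
Host bits = 32 - 27 = 5
Network last octet = 212 AND mask = 192
Host part size = 2^5 - 1 = 31
Broadcast last octet = 192 OR 31 = 223

223


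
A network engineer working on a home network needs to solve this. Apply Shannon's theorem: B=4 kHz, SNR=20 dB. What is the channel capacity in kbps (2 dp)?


Given: B = 4 kHz, SNR = 20 dB
SNR linear = 10^(20/10) = 100
1 + SNR = 101
log2(101) = 6.6582114828
C = 4 * 1000 * 6.6582114828 = 26632.8459 bps
C = 26.632846 kbps -> 26.63 kbps (2 dp)

26.63


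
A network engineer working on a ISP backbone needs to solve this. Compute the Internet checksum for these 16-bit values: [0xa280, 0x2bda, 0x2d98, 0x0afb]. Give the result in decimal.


Given words: [0xa280, 0x2bda, 0x2d98, 0x0afb]
Step 1: Sum all words
Raw sum = 41600 + 11226 + 11672 + 2811 = 67309
Step 2: Fold carry: (1773 + 1) = 1774
One's complement = ~1774 & 0xFFFF = 63761

63761


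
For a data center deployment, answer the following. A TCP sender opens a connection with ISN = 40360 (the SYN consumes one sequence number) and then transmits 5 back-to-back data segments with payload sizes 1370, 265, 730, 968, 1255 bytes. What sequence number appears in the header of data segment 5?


The SYN occupies sequence number ISN = 40360, so the first data byte is ISN + 1 = 40361.
SEQ of data segment i = (ISN + 1) + sum of payload sizes of segments 1..i-1.
Segment 1: SEQ = 40361, payload = 1370 bytes
Segment 2: SEQ = 41731, payload = 265 bytes
Segment 3: SEQ = 41996, payload = 730 bytes
Segment 4: SEQ = 42726, payload = 968 bytes
Segment 5: SEQ = 43694, payload = 1255 bytes
SEQ of segment 5 = 40361 + 1370 + 265 + 730 + 968 = 43694

43694


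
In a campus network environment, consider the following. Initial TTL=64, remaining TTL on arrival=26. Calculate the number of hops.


Given: initial TTL = 64, received TTL = 26
Hops = initial TTL - received TTL
Hops = 64 - 26 = 38

38


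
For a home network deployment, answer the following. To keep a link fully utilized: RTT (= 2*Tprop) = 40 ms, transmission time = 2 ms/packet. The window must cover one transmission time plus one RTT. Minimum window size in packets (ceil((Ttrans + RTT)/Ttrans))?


Given: Ttrans = 2 ms, RTT = 40 ms (= 2 * Tprop, Tprop = 20 ms)
Time until first ACK returns = Ttrans + RTT = 2 + 40 = 42 ms
Need W * Ttrans >= Ttrans + RTT  ->  W >= (Ttrans + RTT) / Ttrans
(Ttrans + RTT) / Ttrans = 42 / 2 = 21
W_min = ceil(21) = 21

21


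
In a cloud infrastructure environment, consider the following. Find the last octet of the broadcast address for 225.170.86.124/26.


Given: IP = 225.170.86.124, prefix = /26
Host bits = 32 - 26 = 6
Network last octet = 124 AND mask = 64
Host part size = 2^6 - 1 = 63
Broadcast last octet = 64 OR 63 = 127

127


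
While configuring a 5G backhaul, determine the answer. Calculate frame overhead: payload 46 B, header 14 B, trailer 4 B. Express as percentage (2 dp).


Given: payload = 46 B, header = 14 B, trailer = 4 B
Overhead bytes = header + trailer = 14 + 4 = 18
Total frame = payload + overhead = 46 + 18 = 64
Overhead % = 18 / 64 * 100 = 28.1250% -> 28.13% (2 dp)

28.13


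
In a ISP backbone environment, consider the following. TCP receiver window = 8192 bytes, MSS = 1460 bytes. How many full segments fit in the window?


Given: RWND = 8192 bytes, MSS = 1460 bytes
Full segments = floor(RWND / MSS)
Full segments = floor(8192 / 1460)
Full segments = floor(5.611) = 5

5


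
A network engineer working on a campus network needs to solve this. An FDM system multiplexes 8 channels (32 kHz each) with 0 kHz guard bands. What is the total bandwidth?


Given: 8 channels, 32 kHz each, guard = 0 kHz
Channel bandwidth = 8 * 32 = 256 kHz
Guard bands = 7 gaps * 0 kHz = 0 kHz
Total = 256 + 0 = 256 kHz

256


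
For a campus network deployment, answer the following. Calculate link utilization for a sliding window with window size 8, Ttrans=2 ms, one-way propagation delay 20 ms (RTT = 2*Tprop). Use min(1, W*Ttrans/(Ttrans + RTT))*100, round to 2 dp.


Given: W = 8, Ttrans = 2 ms, RTT = 40 ms (= 2 * Tprop, Tprop = 20 ms)
Cycle time = Ttrans + RTT = 2 + 40 = 42 ms (first packet sent until its ACK returns)
W * Ttrans = 8 * 2 = 16 ms of sending per cycle
W * Ttrans / (Ttrans + RTT) = 16 / 42 = 0.380952
U = min(1, 0.380952) = 0.380952
U% = 38.10%

38.10


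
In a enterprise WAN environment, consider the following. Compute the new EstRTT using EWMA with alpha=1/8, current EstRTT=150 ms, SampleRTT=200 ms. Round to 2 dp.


Given: EstRTT = 150 ms, SampleRTT = 200 ms, alpha = 1/8
New EstRTT = (1 - alpha) * EstRTT + alpha * SampleRTT
(7/8) * 150 = 131.25
(1/8) * 200 = 25
New EstRTT = 131.25 + 25 = 156.25 ms -> 156.25 ms (2 dp)

156.25


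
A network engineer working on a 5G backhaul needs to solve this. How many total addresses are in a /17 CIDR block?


Given: CIDR prefix /17
Host bits = 32 - 17 = 15
Total addresses = 2^15 = 32768

32768


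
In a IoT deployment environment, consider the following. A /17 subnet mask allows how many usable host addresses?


Given: subnet mask /17
Host bits = 32 - 17 = 15
Total addresses = 2^15 = 32768
Usable hosts = 32768 - 2 (network + broadcast) = 32766

32766


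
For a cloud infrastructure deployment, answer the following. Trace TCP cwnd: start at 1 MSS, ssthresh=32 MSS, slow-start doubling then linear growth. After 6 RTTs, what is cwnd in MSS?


RTT 0: cwnd = 1 MSS (initial)
RTT 1: cwnd = 2 MSS (slow start, doubled)
RTT 2: cwnd = 4 MSS (slow start, doubled)
RTT 3: cwnd = 8 MSS (slow start, doubled)
RTT 4: cwnd = 16 MSS (slow start, doubled)
RTT 5: cwnd = 32 MSS (slow start, doubled)
RTT 6: cwnd = 33 MSS (congestion avoidance, +1)

33


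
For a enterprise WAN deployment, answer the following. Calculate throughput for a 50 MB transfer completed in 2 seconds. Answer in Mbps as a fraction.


Given: file = 50 MB, time = 2 s
File in Mb = 50 * 8 = 400 Mb
Throughput = 400 / 2 Mbps
Throughput = 200 Mbps

200


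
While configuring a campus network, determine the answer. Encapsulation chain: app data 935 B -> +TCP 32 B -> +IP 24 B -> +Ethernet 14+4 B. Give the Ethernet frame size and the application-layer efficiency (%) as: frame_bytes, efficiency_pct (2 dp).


TCP segment = 935 + 32 = 967 B
IP packet = 967 + 24 = 991 B
Ethernet frame = 991 + 14 + 4 = 1009 B
Efficiency = app / frame = 935 / 1009 = 0.926660 = 92.6660% -> 92.67% (2 dp)

1009, 92.67


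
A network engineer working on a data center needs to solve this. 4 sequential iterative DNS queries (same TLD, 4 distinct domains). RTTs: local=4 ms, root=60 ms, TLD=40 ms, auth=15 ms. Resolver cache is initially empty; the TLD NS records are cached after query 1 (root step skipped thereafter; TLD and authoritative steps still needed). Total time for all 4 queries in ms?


Lookup 1 (cold cache): local + root + TLD + auth = 4 + 60 + 40 + 15 = 119 ms
Lookups 2..4 (TLD NS cached -> skip root; new domain -> still ask TLD and auth): local + TLD + auth = 4 + 40 + 15 = 59 ms each
Remaining 3 lookups: 3 * 59 = 177 ms
Total = 119 + 177 = 296 ms

296


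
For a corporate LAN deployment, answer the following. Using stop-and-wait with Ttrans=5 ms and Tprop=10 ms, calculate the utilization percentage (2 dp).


Given: Ttrans = 5 ms, Tprop = 10 ms
RTT = 2 * Tprop = 2 * 10 = 20 ms
U = Ttrans / (Ttrans + RTT)
U = 5 / (5 + 20)
U = 5 / 25 = 0.2
U% = 20.00%

20.00


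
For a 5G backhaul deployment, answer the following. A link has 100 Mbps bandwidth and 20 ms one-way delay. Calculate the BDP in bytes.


Given: bandwidth = 100 Mbps, delay = 20 ms
BDP in bits = 100 * 10^6 * 20 / 1000
BDP in bits = 2000000
BDP in bytes = 2000000 / 8 = 250000

250000


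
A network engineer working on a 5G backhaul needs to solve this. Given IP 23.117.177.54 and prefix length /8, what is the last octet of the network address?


Given: IP = 23.117.177.54, prefix = /8
Subnet mask = 255.0.0.0
Last octet of IP: 54
Last octet of mask: 0
Network last octet = 54 AND 0 = 0

0


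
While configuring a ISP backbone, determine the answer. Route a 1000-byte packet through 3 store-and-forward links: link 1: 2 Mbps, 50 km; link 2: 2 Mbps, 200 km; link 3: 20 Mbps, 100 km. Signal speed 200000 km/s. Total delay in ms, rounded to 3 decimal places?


Packet = 1000 bytes = 8000 bits. Store-and-forward: sum (t_trans + t_prop) per link.
Link 1: t_trans = 8000/(2*10^6) s = 4.0000 ms; t_prop = 50/200000 s = 0.2500 ms; subtotal = 4.2500 ms
Link 2: t_trans = 8000/(2*10^6) s = 4.0000 ms; t_prop = 200/200000 s = 1.0000 ms; subtotal = 5.0000 ms
Link 3: t_trans = 8000/(20*10^6) s = 0.4000 ms; t_prop = 100/200000 s = 0.5000 ms; subtotal = 0.9000 ms
End-to-end = 4.2500 + 5.0000 + 0.9000 = 10.1500 ms -> 10.150 ms (3 dp)

10.150


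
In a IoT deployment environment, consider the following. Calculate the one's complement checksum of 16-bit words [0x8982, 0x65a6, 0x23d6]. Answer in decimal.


Given words: [0x8982, 0x65a6, 0x23d6]
Step 1: Sum all words
Raw sum = 35202 + 26022 + 9174 = 70398
Step 2: Fold carry: (4862 + 1) = 4863
One's complement = ~4863 & 0xFFFF = 60672

60672


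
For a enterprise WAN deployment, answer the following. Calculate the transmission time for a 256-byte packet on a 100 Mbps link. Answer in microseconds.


Given: packet = 256 bytes, bandwidth = 100 Mbps
Packet in bits = 256 * 8 = 2048 bits
Bandwidth = 100 * 10^6 = 100000000 bps
Time = 2048 / 100000000 seconds
Time in us = 2048 * 10^6 / 100000000 = 20.48

20.48


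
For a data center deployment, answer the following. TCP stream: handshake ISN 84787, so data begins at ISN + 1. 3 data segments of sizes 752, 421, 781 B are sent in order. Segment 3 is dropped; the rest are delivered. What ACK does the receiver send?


SYN uses sequence number 84787; first data byte = ISN + 1 = 84788.
Segment 1: SEQ = 84788, len = 752 B, covers [84788, 85539]
Segment 2: SEQ = 85540, len = 421 B, covers [85540, 85960]
Segment 3: SEQ = 85961, len = 781 B, covers [85961, 86741] [LOST]
In-order data received: bytes [84788, 85960] (segments 1..2).
Segment 3 missing -> gap begins at byte 85961.
Cumulative ACK = next expected in-order byte = 84788 + 752 + 421 = 85961

85961


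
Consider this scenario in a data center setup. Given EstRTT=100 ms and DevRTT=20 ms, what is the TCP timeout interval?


Given: EstRTT = 100 ms, DevRTT = 20 ms
Timeout = EstRTT + 4 * DevRTT
4 * DevRTT = 4 * 20 = 80
Timeout = 100 + 80 = 180 ms

180


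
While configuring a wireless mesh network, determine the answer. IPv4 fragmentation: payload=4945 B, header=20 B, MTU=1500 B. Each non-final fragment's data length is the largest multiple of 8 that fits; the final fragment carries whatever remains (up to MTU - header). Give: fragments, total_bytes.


Max data per non-final fragment = floor((MTU - header)/8)*8 = floor((1500 - 20)/8)*8 = floor(1480/8)*8 = 1480 B
Final fragment needs no 8-byte alignment: it can carry up to MTU - header = 1480 B
Non-final fragments needed = ceil((payload - 1480) / 1480) = ceil(3465/1480) = ceil(2.3412) = 3
Number of fragments = 3 + 1 = 4
Fragment sizes (data): 3 * 1480 B + 505 B (last, 505 <= 1480 OK)
Total bytes sent = payload + n_frags * header = 4945 + 4*20 = 4945 + 80 = 5025 B

4, 5025


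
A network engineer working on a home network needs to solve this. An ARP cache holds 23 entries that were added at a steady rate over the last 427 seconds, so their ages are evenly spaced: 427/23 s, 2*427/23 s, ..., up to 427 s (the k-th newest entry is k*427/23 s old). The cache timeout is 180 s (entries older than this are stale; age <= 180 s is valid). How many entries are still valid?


Ages are k * 427/23 s for k = 1..23 (spacing = 18.5652 s).
Entry k is valid iff k * 427/23 <= 180 iff k <= 23 * 180 / 427 = 9.6956
n_valid = floor(9.6956) = 9
(n_stale = 23 - 9 = 14)

9


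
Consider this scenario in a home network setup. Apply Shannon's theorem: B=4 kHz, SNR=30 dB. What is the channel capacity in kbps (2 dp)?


Given: B = 4 kHz, SNR = 30 dB
SNR linear = 10^(30/10) = 1000
1 + SNR = 1001
log2(1001) = 9.9672262588
C = 4 * 1000 * 9.9672262588 = 39868.9050 bps
C = 39.868905 kbps -> 39.87 kbps (2 dp)

39.87


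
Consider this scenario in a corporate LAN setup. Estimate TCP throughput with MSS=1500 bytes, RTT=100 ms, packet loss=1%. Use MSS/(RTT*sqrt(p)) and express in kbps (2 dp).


Given: MSS = 1500 bytes, RTT = 100 ms, loss = 1%
RTT in seconds = 100 / 1000 = 0.1
Loss rate = 1% = 0.01
sqrt(loss) = sqrt(0.01) = 0.1
Throughput (bytes/s) = 1500 / (0.1 * 0.1) = 150000.0000
Throughput (kbps) = 150000.0000 * 8 / 1000 = 1200.000000 -> 1200.00 kbps (2 dp)

1200.00


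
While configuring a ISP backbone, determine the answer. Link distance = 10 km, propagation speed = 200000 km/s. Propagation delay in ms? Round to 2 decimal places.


Given: distance = 10 km, speed = 200000 km/s
Delay = distance / speed = 10 / 200000 seconds
Delay in ms = 10 * 1000 / 200000
Delay = 0.0500 ms
Rounded to 2 dp = 0.05 ms

0.05


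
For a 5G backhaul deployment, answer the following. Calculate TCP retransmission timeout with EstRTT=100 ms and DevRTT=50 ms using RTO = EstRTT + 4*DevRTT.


Given: EstRTT = 100 ms, DevRTT = 50 ms
Timeout = EstRTT + 4 * DevRTT
4 * DevRTT = 4 * 50 = 200
Timeout = 100 + 200 = 300 ms

300


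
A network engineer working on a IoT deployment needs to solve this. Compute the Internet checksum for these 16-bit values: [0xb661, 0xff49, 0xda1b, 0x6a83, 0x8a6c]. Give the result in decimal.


Given words: [0xb661, 0xff49, 0xda1b, 0x6a83, 0x8a6c]
Step 1: Sum all words
Raw sum = 46689 + 65353 + 55835 + 27267 + 35436 = 230580
Step 2: Fold carry: (33972 + 3) = 33975
One's complement = ~33975 & 0xFFFF = 31560

31560


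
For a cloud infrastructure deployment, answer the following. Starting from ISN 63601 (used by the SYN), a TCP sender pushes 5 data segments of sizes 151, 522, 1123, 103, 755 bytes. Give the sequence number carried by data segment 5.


The SYN occupies sequence number ISN = 63601, so the first data byte is ISN + 1 = 63602.
SEQ of data segment i = (ISN + 1) + sum of payload sizes of segments 1..i-1.
Segment 1: SEQ = 63602, payload = 151 bytes
Segment 2: SEQ = 63753, payload = 522 bytes
Segment 3: SEQ = 64275, payload = 1123 bytes
Segment 4: SEQ = 65398, payload = 103 bytes
Segment 5: SEQ = 65501, payload = 755 bytes
SEQ of segment 5 = 63602 + 151 + 522 + 1123 + 103 = 65501

65501


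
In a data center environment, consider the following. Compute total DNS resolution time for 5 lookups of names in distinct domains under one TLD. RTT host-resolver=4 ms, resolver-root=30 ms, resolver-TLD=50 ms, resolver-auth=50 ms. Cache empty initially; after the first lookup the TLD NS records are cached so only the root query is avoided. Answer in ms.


Lookup 1 (cold cache): local + root + TLD + auth = 4 + 30 + 50 + 50 = 134 ms
Lookups 2..5 (TLD NS cached -> skip root; new domain -> still ask TLD and auth): local + TLD + auth = 4 + 50 + 50 = 104 ms each
Remaining 4 lookups: 4 * 104 = 416 ms
Total = 134 + 416 = 550 ms

550


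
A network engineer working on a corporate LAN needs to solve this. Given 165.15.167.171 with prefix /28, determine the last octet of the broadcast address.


Given: IP = 165.15.167.171, prefix = /28
Host bits = 32 - 28 = 4
Network last octet = 171 AND mask = 160
Host part size = 2^4 - 1 = 15
Broadcast last octet = 160 OR 15 = 175

175


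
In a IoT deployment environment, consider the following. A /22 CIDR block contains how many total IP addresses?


Given: CIDR prefix /22
Host bits = 32 - 22 = 10
Total addresses = 2^10 = 1024

1024


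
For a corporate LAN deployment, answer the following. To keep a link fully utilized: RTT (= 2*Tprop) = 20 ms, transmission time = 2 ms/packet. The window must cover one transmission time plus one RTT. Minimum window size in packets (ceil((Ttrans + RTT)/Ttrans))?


Given: Ttrans = 2 ms, RTT = 20 ms (= 2 * Tprop, Tprop = 10 ms)
Time until first ACK returns = Ttrans + RTT = 2 + 20 = 22 ms
Need W * Ttrans >= Ttrans + RTT  ->  W >= (Ttrans + RTT) / Ttrans
(Ttrans + RTT) / Ttrans = 22 / 2 = 11
W_min = ceil(11) = 11

11


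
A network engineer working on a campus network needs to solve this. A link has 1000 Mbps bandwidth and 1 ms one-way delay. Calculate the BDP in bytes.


Given: bandwidth = 1000 Mbps, delay = 1 ms
BDP in bits = 1000 * 10^6 * 1 / 1000
BDP in bits = 1000000
BDP in bytes = 1000000 / 8 = 125000

125000


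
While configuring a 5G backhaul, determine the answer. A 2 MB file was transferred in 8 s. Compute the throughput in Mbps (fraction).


Given: file = 2 MB, time = 8 s
File in Mb = 2 * 8 = 16 Mb
Throughput = 16 / 8 Mbps
Throughput = 2 Mbps

2


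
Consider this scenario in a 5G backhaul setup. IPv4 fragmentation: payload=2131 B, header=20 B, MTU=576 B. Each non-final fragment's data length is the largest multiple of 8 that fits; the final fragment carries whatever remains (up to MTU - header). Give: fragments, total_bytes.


Max data per non-final fragment = floor((MTU - header)/8)*8 = floor((576 - 20)/8)*8 = floor(556/8)*8 = 552 B
Final fragment needs no 8-byte alignment: it can carry up to MTU - header = 556 B
Non-final fragments needed = ceil((payload - 556) / 552) = ceil(1575/552) = ceil(2.8533) = 3
Number of fragments = 3 + 1 = 4
Fragment sizes (data): 3 * 552 B + 475 B (last, 475 <= 556 OK)
Total bytes sent = payload + n_frags * header = 2131 + 4*20 = 2131 + 80 = 2211 B

4, 2211


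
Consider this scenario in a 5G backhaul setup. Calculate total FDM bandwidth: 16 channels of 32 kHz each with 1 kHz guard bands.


Given: 16 channels, 32 kHz each, guard = 1 kHz
Channel bandwidth = 16 * 32 = 512 kHz
Guard bands = 15 gaps * 1 kHz = 15 kHz
Total = 512 + 15 = 527 kHz

527


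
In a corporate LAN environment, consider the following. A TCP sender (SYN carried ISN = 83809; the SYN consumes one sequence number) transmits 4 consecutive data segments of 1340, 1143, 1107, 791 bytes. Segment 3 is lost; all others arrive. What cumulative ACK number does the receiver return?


SYN uses sequence number 83809; first data byte = ISN + 1 = 83810.
Segment 1: SEQ = 83810, len = 1340 B, covers [83810, 85149]
Segment 2: SEQ = 85150, len = 1143 B, covers [85150, 86292]
Segment 3: SEQ = 86293, len = 1107 B, covers [86293, 87399] [LOST]
Segment 4: SEQ = 87400, len = 791 B, covers [87400, 88190]
In-order data received: bytes [83810, 86292] (segments 1..2).
Segment 3 missing -> gap begins at byte 86293; later segments buffered out of order.
Cumulative ACK = next expected in-order byte = 83810 + 1340 + 1143 = 86293

86293


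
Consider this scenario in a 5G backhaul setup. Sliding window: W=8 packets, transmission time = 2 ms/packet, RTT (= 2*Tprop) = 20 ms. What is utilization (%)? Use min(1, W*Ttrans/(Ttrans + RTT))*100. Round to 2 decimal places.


Given: W = 8, Ttrans = 2 ms, RTT = 20 ms (= 2 * Tprop, Tprop = 10 ms)
Cycle time = Ttrans + RTT = 2 + 20 = 22 ms (first packet sent until its ACK returns)
W * Ttrans = 8 * 2 = 16 ms of sending per cycle
W * Ttrans / (Ttrans + RTT) = 16 / 22 = 0.727273
U = min(1, 0.727273) = 0.727273
U% = 72.73%

72.73


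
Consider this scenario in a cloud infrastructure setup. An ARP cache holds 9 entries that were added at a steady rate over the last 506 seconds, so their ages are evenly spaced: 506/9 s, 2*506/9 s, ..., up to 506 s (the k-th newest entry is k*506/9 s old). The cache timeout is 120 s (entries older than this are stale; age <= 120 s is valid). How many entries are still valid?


Ages are k * 506/9 s for k = 1..9 (spacing = 56.2222 s).
Entry k is valid iff k * 506/9 <= 120 iff k <= 9 * 120 / 506 = 2.1344
n_valid = floor(2.1344) = 2
(n_stale = 9 - 2 = 7)

2


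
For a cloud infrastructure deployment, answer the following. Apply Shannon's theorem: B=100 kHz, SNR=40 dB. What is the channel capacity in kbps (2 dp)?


Given: B = 100 kHz, SNR = 40 dB
SNR linear = 10^(40/10) = 10000
1 + SNR = 10001
log2(10001) = 13.2878566418
C = 100 * 1000 * 13.2878566418 = 1328785.6642 bps
C = 1328.785664 kbps -> 1328.79 kbps (2 dp)

1328.79


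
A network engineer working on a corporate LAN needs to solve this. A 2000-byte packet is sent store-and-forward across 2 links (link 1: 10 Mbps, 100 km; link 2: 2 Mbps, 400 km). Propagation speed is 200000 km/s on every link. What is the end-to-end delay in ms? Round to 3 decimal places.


Packet = 2000 bytes = 16000 bits. Store-and-forward: sum (t_trans + t_prop) per link.
Link 1: t_trans = 16000/(10*10^6) s = 1.6000 ms; t_prop = 100/200000 s = 0.5000 ms; subtotal = 2.1000 ms
Link 2: t_trans = 16000/(2*10^6) s = 8.0000 ms; t_prop = 400/200000 s = 2.0000 ms; subtotal = 10.0000 ms
End-to-end = 2.1000 + 10.0000 = 12.1000 ms -> 12.100 ms (3 dp)

12.100


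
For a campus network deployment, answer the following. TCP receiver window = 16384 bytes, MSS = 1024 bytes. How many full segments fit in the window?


Given: RWND = 16384 bytes, MSS = 1024 bytes
Full segments = floor(RWND / MSS)
Full segments = floor(16384 / 1024)
Full segments = floor(16.0) = 16

16


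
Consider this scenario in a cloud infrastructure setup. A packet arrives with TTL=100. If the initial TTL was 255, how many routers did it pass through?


Given: initial TTL = 255, received TTL = 100
Hops = initial TTL - received TTL
Hops = 255 - 100 = 155

155


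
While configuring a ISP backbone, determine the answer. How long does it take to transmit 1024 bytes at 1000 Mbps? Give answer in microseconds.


Given: packet = 1024 bytes, bandwidth = 1000 Mbps
Packet in bits = 1024 * 8 = 8192 bits
Bandwidth = 1000 * 10^6 = 1000000000 bps
Time = 8192 / 1000000000 seconds
Time in us = 8192 * 10^6 / 1000000000 = 8.192

8.192


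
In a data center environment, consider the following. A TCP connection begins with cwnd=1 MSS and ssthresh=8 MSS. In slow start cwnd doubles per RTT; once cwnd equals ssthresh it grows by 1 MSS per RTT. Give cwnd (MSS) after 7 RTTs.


RTT 0: cwnd = 1 MSS (initial)
RTT 1: cwnd = 2 MSS (slow start, doubled)
RTT 2: cwnd = 4 MSS (slow start, doubled)
RTT 3: cwnd = 8 MSS (slow start, doubled)
RTT 4: cwnd = 9 MSS (congestion avoidance, +1)
RTT 5: cwnd = 10 MSS (congestion avoidance, +1)
RTT 6: cwnd = 11 MSS (congestion avoidance, +1)
RTT 7: cwnd = 12 MSS (congestion avoidance, +1)

12


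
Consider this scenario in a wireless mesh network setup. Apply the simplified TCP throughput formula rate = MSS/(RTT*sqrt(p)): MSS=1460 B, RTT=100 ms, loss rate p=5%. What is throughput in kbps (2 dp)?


Given: MSS = 1460 bytes, RTT = 100 ms, loss = 5%
RTT in seconds = 100 / 1000 = 0.1
Loss rate = 5% = 0.05
sqrt(loss) = sqrt(0.05) = 0.223606797750
Throughput (bytes/s) = 1460 / (0.1 * 0.223606797750) = 65293.1849
Throughput (kbps) = 65293.1849 * 8 / 1000 = 522.345480 -> 522.35 kbps (2 dp)

522.35


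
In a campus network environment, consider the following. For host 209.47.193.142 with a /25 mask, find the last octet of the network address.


Given: IP = 209.47.193.142, prefix = /25
Subnet mask = 255.255.255.128
Last octet of IP: 142
Last octet of mask: 128
Network last octet = 142 AND 128 = 128

128


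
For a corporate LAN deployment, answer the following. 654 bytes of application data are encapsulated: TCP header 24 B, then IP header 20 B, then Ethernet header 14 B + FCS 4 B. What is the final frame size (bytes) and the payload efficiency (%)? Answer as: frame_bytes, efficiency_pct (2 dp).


TCP segment = 654 + 24 = 678 B
IP packet = 678 + 20 = 698 B
Ethernet frame = 698 + 14 + 4 = 716 B
Efficiency = app / frame = 654 / 716 = 0.913408 = 91.3408% -> 91.34% (2 dp)

716, 91.34


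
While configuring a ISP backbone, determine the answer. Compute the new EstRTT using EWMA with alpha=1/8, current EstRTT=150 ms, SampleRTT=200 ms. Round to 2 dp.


Given: EstRTT = 150 ms, SampleRTT = 200 ms, alpha = 1/8
New EstRTT = (1 - alpha) * EstRTT + alpha * SampleRTT
(7/8) * 150 = 131.25
(1/8) * 200 = 25
New EstRTT = 131.25 + 25 = 156.25 ms -> 156.25 ms (2 dp)

156.25


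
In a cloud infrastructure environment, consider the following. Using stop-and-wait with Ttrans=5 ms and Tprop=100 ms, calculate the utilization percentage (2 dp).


Given: Ttrans = 5 ms, Tprop = 100 ms
RTT = 2 * Tprop = 2 * 100 = 200 ms
U = Ttrans / (Ttrans + RTT)
U = 5 / (5 + 200)
U = 5 / 205 = 0.02439
U% = 2.44%

2.44


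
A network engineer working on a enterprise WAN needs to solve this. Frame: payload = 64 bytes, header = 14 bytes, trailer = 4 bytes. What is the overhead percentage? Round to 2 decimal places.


Given: payload = 64 B, header = 14 B, trailer = 4 B
Overhead bytes = header + trailer = 14 + 4 = 18
Total frame = payload + overhead = 64 + 18 = 82
Overhead % = 18 / 82 * 100 = 21.9512% -> 21.95% (2 dp)

21.95
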